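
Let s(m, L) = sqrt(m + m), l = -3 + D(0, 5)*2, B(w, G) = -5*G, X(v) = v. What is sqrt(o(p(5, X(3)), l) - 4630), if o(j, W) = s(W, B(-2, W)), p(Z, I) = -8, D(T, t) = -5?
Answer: sqrt(-4630 + I*sqrt(26)) ≈ 0.0375 + 68.044*I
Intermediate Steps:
l = -13 (l = -3 - 5*2 = -3 - 10 = -13)
s(m, L) = sqrt(2)*sqrt(m) (s(m, L) = sqrt(2*m) = sqrt(2)*sqrt(m))
o(j, W) = sqrt(2)*sqrt(W)
sqrt(o(p(5, X(3)), l) - 4630) = sqrt(sqrt(2)*sqrt(-13) - 4630) = sqrt(sqrt(2)*(I*sqrt(13)) - 4630) = sqrt(I*sqrt(26) - 4630) = sqrt(-4630 + I*sqrt(26))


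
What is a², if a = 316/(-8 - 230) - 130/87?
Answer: 853574656/107184609 ≈ 7.9636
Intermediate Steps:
a = -29216/10353 (a = 316/(-238) - 130*1/87 = 316*(-1/238) - 130/87 = -158/119 - 130/87 = -29216/10353 ≈ -2.8220)
a² = (-29216/10353)² = 853574656/107184609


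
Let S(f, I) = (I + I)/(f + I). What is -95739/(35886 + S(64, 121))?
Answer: -17711715/6639152 ≈ -2.6678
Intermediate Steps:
S(f, I) = 2*I/(I + f) (S(f, I) = (2*I)/(I + f) = 2*I/(I + f))
-95739/(35886 + S(64, 121)) = -95739/(35886 + 2*121/(121 + 64)) = -95739/(35886 + 2*121/185) = -95739/(35886 + 2*121*(1/185)) = -95739/(35886 + 242/185) = -95739/6639152/185 = -95739*185/6639152 = -17711715/6639152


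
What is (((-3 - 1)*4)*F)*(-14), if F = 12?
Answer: 2688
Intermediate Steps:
(((-3 - 1)*4)*F)*(-14) = (((-3 - 1)*4)*12)*(-14) = (-4*4*12)*(-14) = -16*12*(-14) = -192*(-14) = 2688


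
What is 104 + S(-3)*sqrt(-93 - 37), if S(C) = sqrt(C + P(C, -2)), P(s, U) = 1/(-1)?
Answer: 104 - 2*sqrt(130) ≈ 81.197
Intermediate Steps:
P(s, U) = -1
S(C) = sqrt(-1 + C) (S(C) = sqrt(C - 1) = sqrt(-1 + C))
104 + S(-3)*sqrt(-93 - 37) = 104 + sqrt(-1 - 3)*sqrt(-93 - 37) = 104 + sqrt(-4)*sqrt(-130) = 104 + (2*I)*(I*sqrt(130)) = 104 - 2*sqrt(130)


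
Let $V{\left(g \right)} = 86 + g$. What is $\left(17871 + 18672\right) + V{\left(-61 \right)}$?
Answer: $36568$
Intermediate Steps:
$\left(17871 + 18672\right) + V{\left(-61 \right)} = \left(17871 + 18672\right) + \left(86 - 61\right) = 36543 + 25 = 36568$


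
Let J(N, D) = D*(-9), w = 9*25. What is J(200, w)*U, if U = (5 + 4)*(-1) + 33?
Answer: -48600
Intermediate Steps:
w = 225
J(N, D) = -9*D
U = 24 (U = 9*(-1) + 33 = -9 + 33 = 24)
J(200, w)*U = -9*225*24 = -2025*24 = -48600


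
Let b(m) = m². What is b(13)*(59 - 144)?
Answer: -14365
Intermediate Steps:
b(13)*(59 - 144) = 13²*(59 - 144) = 169*(-85) = -14365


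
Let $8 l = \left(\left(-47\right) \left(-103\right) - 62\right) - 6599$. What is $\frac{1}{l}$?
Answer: $- \frac{2}{455} \approx -0.0043956$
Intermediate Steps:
$l = - \frac{455}{2}$ ($l = \frac{\left(\left(-47\right) \left(-103\right) - 62\right) - 6599}{8} = \frac{\left(4841 - 62\right) - 6599}{8} = \frac{4779 - 6599}{8} = \frac{1}{8} \left(-1820\right) = - \frac{455}{2} \approx -227.5$)
$\frac{1}{l} = \frac{1}{- \frac{455}{2}} = - \frac{2}{455}$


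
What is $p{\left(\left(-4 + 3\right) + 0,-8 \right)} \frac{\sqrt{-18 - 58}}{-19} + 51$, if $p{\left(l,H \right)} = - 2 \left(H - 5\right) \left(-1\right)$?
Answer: $51 + \frac{52 i \sqrt{19}}{19} \approx 51.0 + 11.93 i$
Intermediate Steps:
$p{\left(l,H \right)} = -10 + 2 H$ ($p{\left(l,H \right)} = - 2 \left(H - 5\right) \left(-1\right) = - 2 \left(-5 + H\right) \left(-1\right) = \left(10 - 2 H\right) \left(-1\right) = -10 + 2 H$)
$p{\left(\left(-4 + 3\right) + 0,-8 \right)} \frac{\sqrt{-18 - 58}}{-19} + 51 = \left(-10 + 2 \left(-8\right)\right) \frac{\sqrt{-18 - 58}}{-19} + 51 = \left(-10 - 16\right) \sqrt{-76} \left(- \frac{1}{19}\right) + 51 = - 26 \cdot 2 i \sqrt{19} \left(- \frac{1}{19}\right) + 51 = - 26 \left(- \frac{2 i \sqrt{19}}{19}\right) + 51 = \frac{52 i \sqrt{19}}{19} + 51 = 51 + \frac{52 i \sqrt{19}}{19}$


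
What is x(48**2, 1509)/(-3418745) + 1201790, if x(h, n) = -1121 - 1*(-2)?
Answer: 4108613554669/3418745 ≈ 1.2018e+6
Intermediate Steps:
x(h, n) = -1119 (x(h, n) = -1121 + 2 = -1119)
x(48**2, 1509)/(-3418745) + 1201790 = -1119/(-3418745) + 1201790 = -1119*(-1/3418745) + 1201790 = 1119/3418745 + 1201790 = 4108613554669/3418745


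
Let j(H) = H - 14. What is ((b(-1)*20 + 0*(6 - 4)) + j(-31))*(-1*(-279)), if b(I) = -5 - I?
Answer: -34875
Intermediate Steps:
j(H) = -14 + H
((b(-1)*20 + 0*(6 - 4)) + j(-31))*(-1*(-279)) = (((-5 - 1*(-1))*20 + 0*(6 - 4)) + (-14 - 31))*(-1*(-279)) = (((-5 + 1)*20 + 0*2) - 45)*279 = ((-4*20 + 0) - 45)*279 = ((-80 + 0) - 45)*279 = (-80 - 45)*279 = -125*279 = -34875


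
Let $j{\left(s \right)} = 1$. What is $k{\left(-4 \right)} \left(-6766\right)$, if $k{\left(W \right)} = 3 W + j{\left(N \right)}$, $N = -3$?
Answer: $74426$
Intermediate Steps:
$k{\left(W \right)} = 1 + 3 W$ ($k{\left(W \right)} = 3 W + 1 = 1 + 3 W$)
$k{\left(-4 \right)} \left(-6766\right) = \left(1 + 3 \left(-4\right)\right) \left(-6766\right) = \left(1 - 12\right) \left(-6766\right) = \left(-11\right) \left(-6766\right) = 74426$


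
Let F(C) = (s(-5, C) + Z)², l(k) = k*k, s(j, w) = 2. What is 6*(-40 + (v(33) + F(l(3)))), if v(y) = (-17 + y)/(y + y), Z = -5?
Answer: -2030/11 ≈ -184.55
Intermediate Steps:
l(k) = k²
F(C) = 9 (F(C) = (2 - 5)² = (-3)² = 9)
v(y) = (-17 + y)/(2*y) (v(y) = (-17 + y)/((2*y)) = (-17 + y)*(1/(2*y)) = (-17 + y)/(2*y))
6*(-40 + (v(33) + F(l(3)))) = 6*(-40 + ((½)*(-17 + 33)/33 + 9)) = 6*(-40 + ((½)*(1/33)*16 + 9)) = 6*(-40 + (8/33 + 9)) = 6*(-40 + 305/33) = 6*(-1015/33) = -2030/11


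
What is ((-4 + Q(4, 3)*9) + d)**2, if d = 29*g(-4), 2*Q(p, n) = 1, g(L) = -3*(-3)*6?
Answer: 9815689/4 ≈ 2.4539e+6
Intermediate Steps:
g(L) = 54 (g(L) = 9*6 = 54)
Q(p, n) = 1/2 (Q(p, n) = (1/2)*1 = 1/2)
d = 1566 (d = 29*54 = 1566)
((-4 + Q(4, 3)*9) + d)**2 = ((-4 + (1/2)*9) + 1566)**2 = ((-4 + 9/2) + 1566)**2 = (1/2 + 1566)**2 = (3133/2)**2 = 9815689/4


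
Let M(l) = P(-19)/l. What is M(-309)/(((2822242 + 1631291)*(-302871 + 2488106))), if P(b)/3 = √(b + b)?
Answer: -I*√38/1002397667081265 ≈ -6.1497e-15*I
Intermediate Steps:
P(b) = 3*√2*√b (P(b) = 3*√(b + b) = 3*√(2*b) = 3*(√2*√b) = 3*√2*√b)
M(l) = 3*I*√38/l (M(l) = (3*√2*√(-19))/l = (3*√2*(I*√19))/l = (3*I*√38)/l = 3*I*√38/l)
M(-309)/(((2822242 + 1631291)*(-302871 + 2488106))) = (3*I*√38/(-309))/(((2822242 + 1631291)*(-302871 + 2488106))) = (3*I*√38*(-1/309))/((4453533*2185235)) = -I*√38/103/9732016185255 = -I*√38/103*(1/9732016185255) = -I*√38/1002397667081265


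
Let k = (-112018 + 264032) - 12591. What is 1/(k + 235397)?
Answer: 1/374820 ≈ 2.6679e-6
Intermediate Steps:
k = 139423 (k = 152014 - 12591 = 139423)
1/(k + 235397) = 1/(139423 + 235397) = 1/374820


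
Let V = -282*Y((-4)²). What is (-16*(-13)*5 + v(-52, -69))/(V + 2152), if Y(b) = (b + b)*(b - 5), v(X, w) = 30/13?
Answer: -6775/631228 ≈ -0.010733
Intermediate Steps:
v(X, w) = 30/13 (v(X, w) = 30*(1/13) = 30/13)
Y(b) = 2*b*(-5 + b) (Y(b) = (2*b)*(-5 + b) = 2*b*(-5 + b))
V = -99264 (V = -564*(-4)²*(-5 + (-4)²) = -564*16*(-5 + 16) = -564*16*11 = -282*352 = -99264)
(-16*(-13)*5 + v(-52, -69))/(V + 2152) = (-16*(-13)*5 + 30/13)/(-99264 + 2152) = (208*5 + 30/13)/(-97112) = (1040 + 30/13)*(-1/97112) = (13550/13)*(-1/97112) = -6775/631228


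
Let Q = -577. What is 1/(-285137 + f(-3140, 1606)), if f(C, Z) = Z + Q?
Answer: -1/284108 ≈ -3.5198e-6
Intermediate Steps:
f(C, Z) = -577 + Z (f(C, Z) = Z - 577 = -577 + Z)
1/(-285137 + f(-3140, 1606)) = 1/(-285137 + (-577 + 1606)) = 1/(-285137 + 1029) = 1/(-284108) = -1/284108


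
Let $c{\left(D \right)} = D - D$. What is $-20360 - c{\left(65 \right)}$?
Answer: $-20360$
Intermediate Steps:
$c{\left(D \right)} = 0$
$-20360 - c{\left(65 \right)} = -20360 - 0 = -20360 + 0 = -20360$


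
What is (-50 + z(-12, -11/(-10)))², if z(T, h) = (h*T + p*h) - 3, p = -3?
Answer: 19321/4 ≈ 4830.3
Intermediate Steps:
z(T, h) = -3 - 3*h + T*h (z(T, h) = (h*T - 3*h) - 3 = (T*h - 3*h) - 3 = (-3*h + T*h) - 3 = -3 - 3*h + T*h)
(-50 + z(-12, -11/(-10)))² = (-50 + (-3 - (-33)/(-10) - (-132)/(-10)))² = (-50 + (-3 - (-33)*(-1)/10 - (-132)*(-1)/10))² = (-50 + (-3 - 3*11/10 - 12*11/10))² = (-50 + (-3 - 33/10 - 66/5))² = (-50 - 39/2)² = (-139/2)² = 19321/4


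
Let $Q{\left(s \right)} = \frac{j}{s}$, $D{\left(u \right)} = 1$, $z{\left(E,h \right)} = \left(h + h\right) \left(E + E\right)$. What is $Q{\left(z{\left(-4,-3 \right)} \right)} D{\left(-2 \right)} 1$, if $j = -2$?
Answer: $- \frac{1}{24} \approx -0.041667$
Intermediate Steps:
$z{\left(E,h \right)} = 4 E h$ ($z{\left(E,h \right)} = 2 h 2 E = 4 E h$)
$Q{\left(s \right)} = - \frac{2}{s}$
$Q{\left(z{\left(-4,-3 \right)} \right)} D{\left(-2 \right)} 1 = - \frac{2}{4 \left(-4\right) \left(-3\right)} 1 \cdot 1 = - \frac{2}{48} \cdot 1 \cdot 1 = \left(-2\right) \frac{1}{48} \cdot 1 \cdot 1 = \left(- \frac{1}{24}\right) 1 \cdot 1 = \left(- \frac{1}{24}\right) 1 = - \frac{1}{24}$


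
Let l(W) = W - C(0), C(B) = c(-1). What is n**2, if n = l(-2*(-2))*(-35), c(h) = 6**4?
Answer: 2044848400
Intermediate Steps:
c(h) = 1296
C(B) = 1296
l(W) = -1296 + W (l(W) = W - 1*1296 = W - 1296 = -1296 + W)
n = 45220 (n = (-1296 - 2*(-2))*(-35) = (-1296 + 4)*(-35) = -1292*(-35) = 45220)
n**2 = 45220**2 = 2044848400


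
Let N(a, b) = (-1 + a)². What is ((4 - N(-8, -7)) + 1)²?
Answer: 5776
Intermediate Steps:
((4 - N(-8, -7)) + 1)² = ((4 - (-1 - 8)²) + 1)² = ((4 - 1*(-9)²) + 1)² = ((4 - 1*81) + 1)² = ((4 - 81) + 1)² = (-77 + 1)² = (-76)² = 5776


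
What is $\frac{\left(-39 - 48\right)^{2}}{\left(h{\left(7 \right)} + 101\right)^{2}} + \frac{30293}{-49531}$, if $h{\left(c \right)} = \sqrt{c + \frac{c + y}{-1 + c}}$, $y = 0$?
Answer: $\frac{24485816272513}{185254788663619} - \frac{64215396 \sqrt{6}}{3740178649} \approx 0.090118$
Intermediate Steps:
$h{\left(c \right)} = \sqrt{c + \frac{c}{-1 + c}}$ ($h{\left(c \right)} = \sqrt{c + \frac{c + 0}{-1 + c}} = \sqrt{c + \frac{c}{-1 + c}}$)
$\frac{\left(-39 - 48\right)^{2}}{\left(h{\left(7 \right)} + 101\right)^{2}} + \frac{30293}{-49531} = \frac{\left(-39 - 48\right)^{2}}{\left(\sqrt{\frac{7^{2}}{-1 + 7}} + 101\right)^{2}} + \frac{30293}{-49531} = \frac{\left(-87\right)^{2}}{\left(\sqrt{\frac{49}{6}} + 101\right)^{2}} + 30293 \left(- \frac{1}{49531}\right) = \frac{7569}{\left(\sqrt{49 \cdot \frac{1}{6}} + 101\right)^{2}} - \frac{30293}{49531} = \frac{7569}{\left(\sqrt{\frac{49}{6}} + 101\right)^{2}} - \frac{30293}{49531} = \frac{7569}{\left(\frac{7 \sqrt{6}}{6} + 101\right)^{2}} - \frac{30293}{49531} = \frac{7569}{\left(101 + \frac{7 \sqrt{6}}{6}\right)^{2}} - \frac{30293}{49531} = - \frac{30293}{49531} + \frac{7569}{\left(101 + \frac{7 \sqrt{6}}{6}\right)^{2}}$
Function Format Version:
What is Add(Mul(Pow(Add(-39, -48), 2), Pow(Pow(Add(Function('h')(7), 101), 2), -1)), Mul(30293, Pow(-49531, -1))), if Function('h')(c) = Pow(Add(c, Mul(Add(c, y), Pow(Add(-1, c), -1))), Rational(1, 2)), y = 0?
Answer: Add(Rational(24485816272513, 185254788663619), Mul(Rational(-64215396, 3740178649), Pow(6, Rational(1, 2)))) ≈ 0.090118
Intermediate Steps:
Function('h')(c) = Pow(Add(c, Mul(c, Pow(Add(-1, c), -1))), Rational(1, 2)) (Function('h')(c) = Pow(Add(c, Mul(Add(c, 0), Pow(Add(-1, c), -1))), Rational(1, 2)) = Pow(Add(c, Mul(c, Pow(Add(-1, c), -1))), Rational(1, 2)))
Add(Mul(Pow(Add(-39, -48), 2), Pow(Pow(Add(Function('h')(7), 101), 2), -1)), Mul(30293, Pow(-49531, -1))) = Add(Mul(Pow(Add(-39, -48), 2), Pow(Pow(Add(Pow(Mul(Pow(7, 2), Pow(Add(-1, 7), -1)), Rational(1, 2)), 101), 2), -1)), Mul(30293, Pow(-49531, -1))) = Add(Mul(Pow(-87, 2), Pow(Pow(Add(Pow(Mul(49, Pow(6, -1)), Rational(1, 2)), 101), 2), -1)), Mul(30293, Rational(-1, 49531))) = Add(Mul(7569, Pow(Pow(Add(Pow(Mul(49, Rational(1, 6)), Rational(1, 2)), 101), 2), -1)), Rational(-30293, 49531)) = Add(Mul(7569, Pow(Pow(Add(Pow(Rational(49, 6), Rational(1, 2)), 101), 2), -1)), Rational(-30293, 49531)) = Add(Mul(7569, Pow(Pow(Add(Mul(Rational(7, 6), Pow(6, Rational(1, 2))), 101), 2), -1)), Rational(-30293, 49531)) = Add(Mul(7569, Pow(Pow(Add(101, Mul(Rational(7, 6), Pow(6, Rational(1, 2)))), 2), -1)), Rational(-30293, 49531)) = Add(Mul(7569, Pow(Add(101, Mul(Rational(7, 6), Pow(6, Rational(1, 2)))), -2)), Rational(-30293, 49531)) = Add(Rational(-30293, 49531), Mul(7569, Pow(Add(101, Mul(Rational(7, 6), Pow(6, Rational(1, 2)))), -2)))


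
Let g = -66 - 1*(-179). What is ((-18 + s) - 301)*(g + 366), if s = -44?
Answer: -173877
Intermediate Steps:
g = 113 (g = -66 + 179 = 113)
((-18 + s) - 301)*(g + 366) = ((-18 - 44) - 301)*(113 + 366) = (-62 - 301)*479 = -363*479 = -173877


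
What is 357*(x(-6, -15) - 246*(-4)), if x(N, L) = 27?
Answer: 360927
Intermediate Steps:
357*(x(-6, -15) - 246*(-4)) = 357*(27 - 246*(-4)) = 357*(27 + 984) = 357*1011 = 360927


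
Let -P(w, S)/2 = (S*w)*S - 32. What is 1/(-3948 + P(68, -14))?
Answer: -1/30540 ≈ -3.2744e-5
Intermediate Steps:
P(w, S) = 64 - 2*w*S² (P(w, S) = -2*((S*w)*S - 32) = -2*(w*S² - 32) = -2*(-32 + w*S²) = 64 - 2*w*S²)
1/(-3948 + P(68, -14)) = 1/(-3948 + (64 - 2*68*(-14)²)) = 1/(-3948 + (64 - 2*68*196)) = 1/(-3948 + (64 - 26656)) = 1/(-3948 - 26592) = 1/(-30540) = -1/30540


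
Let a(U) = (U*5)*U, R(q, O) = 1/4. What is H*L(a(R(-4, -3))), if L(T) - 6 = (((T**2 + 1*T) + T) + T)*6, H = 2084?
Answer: 814323/32 ≈ 25448.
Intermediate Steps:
R(q, O) = 1/4
a(U) = 5*U**2 (a(U) = (5*U)*U = 5*U**2)
L(T) = 6 + 6*T**2 + 18*T (L(T) = 6 + (((T**2 + 1*T) + T) + T)*6 = 6 + (((T**2 + T) + T) + T)*6 = 6 + (((T + T**2) + T) + T)*6 = 6 + ((T**2 + 2*T) + T)*6 = 6 + (T**2 + 3*T)*6 = 6 + (6*T**2 + 18*T) = 6 + 6*T**2 + 18*T)
H*L(a(R(-4, -3))) = 2084*(6 + 6*(5*(1/4)**2)**2 + 18*(5*(1/4)**2)) = 2084*(6 + 6*(5*(1/16))**2 + 18*(5*(1/16))) = 2084*(6 + 6*(5/16)**2 + 18*(5/16)) = 2084*(6 + 6*(25/256) + 45/8) = 2084*(6 + 75/128 + 45/8) = 2084*(1563/128) = 814323/32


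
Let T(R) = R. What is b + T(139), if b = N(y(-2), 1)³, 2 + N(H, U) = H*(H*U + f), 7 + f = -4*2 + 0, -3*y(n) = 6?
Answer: 32907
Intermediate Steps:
y(n) = -2 (y(n) = -⅓*6 = -2)
f = -15 (f = -7 + (-4*2 + 0) = -7 + (-8 + 0) = -7 - 8 = -15)
N(H, U) = -2 + H*(-15 + H*U) (N(H, U) = -2 + H*(H*U - 15) = -2 + H*(-15 + H*U))
b = 32768 (b = (-2 - 15*(-2) + 1*(-2)²)³ = (-2 + 30 + 1*4)³ = (-2 + 30 + 4)³ = 32³ = 32768)
b + T(139) = 32768 + 139 = 32907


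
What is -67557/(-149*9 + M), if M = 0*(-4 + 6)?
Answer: 22519/447 ≈ 50.378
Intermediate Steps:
M = 0 (M = 0*2 = 0)
-67557/(-149*9 + M) = -67557/(-149*9 + 0) = -67557/(-1341 + 0) = -67557/(-1341) = -67557*(-1/1341) = 22519/447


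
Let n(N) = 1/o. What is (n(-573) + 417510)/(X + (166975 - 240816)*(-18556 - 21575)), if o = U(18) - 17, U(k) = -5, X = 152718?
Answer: 9185219/65196249558 ≈ 0.00014089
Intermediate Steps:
o = -22 (o = -5 - 17 = -22)
n(N) = -1/22 (n(N) = 1/(-22) = -1/22)
(n(-573) + 417510)/(X + (166975 - 240816)*(-18556 - 21575)) = (-1/22 + 417510)/(152718 + (166975 - 240816)*(-18556 - 21575)) = 9185219/(22*(152718 - 73841*(-40131))) = 9185219/(22*(152718 + 2963313171)) = (9185219/22)/2963465889 = (9185219/22)*(1/2963465889) = 9185219/65196249558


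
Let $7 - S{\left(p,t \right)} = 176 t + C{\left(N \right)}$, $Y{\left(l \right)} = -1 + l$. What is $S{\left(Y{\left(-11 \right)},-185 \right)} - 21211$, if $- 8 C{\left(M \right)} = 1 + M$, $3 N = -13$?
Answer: $\frac{136267}{12} \approx 11356.0$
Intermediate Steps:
$N = - \frac{13}{3}$ ($N = \frac{1}{3} \left(-13\right) = - \frac{13}{3} \approx -4.3333$)
$C{\left(M \right)} = - \frac{1}{8} - \frac{M}{8}$ ($C{\left(M \right)} = - \frac{1 + M}{8} = - \frac{1}{8} - \frac{M}{8}$)
$S{\left(p,t \right)} = \frac{79}{12} - 176 t$ ($S{\left(p,t \right)} = 7 - \left(176 t - - \frac{5}{12}\right) = 7 - \left(176 t + \left(- \frac{1}{8} + \frac{13}{24}\right)\right) = 7 - \left(176 t + \frac{5}{12}\right) = 7 - \left(\frac{5}{12} + 176 t\right) = \frac{79}{12} - 176 t$)
$S{\left(Y{\left(-11 \right)},-185 \right)} - 21211 = \left(\frac{79}{12} - -32560\right) - 21211 = \left(\frac{79}{12} + 32560\right) - 21211 = \frac{390799}{12} - 21211 = \frac{136267}{12}$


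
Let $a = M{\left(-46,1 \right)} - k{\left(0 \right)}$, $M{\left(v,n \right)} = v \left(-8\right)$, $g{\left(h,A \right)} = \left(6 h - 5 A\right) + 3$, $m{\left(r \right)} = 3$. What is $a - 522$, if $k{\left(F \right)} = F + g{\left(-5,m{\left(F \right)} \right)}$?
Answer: $-112$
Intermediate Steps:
$g{\left(h,A \right)} = 3 - 5 A + 6 h$ ($g{\left(h,A \right)} = \left(- 5 A + 6 h\right) + 3 = 3 - 5 A + 6 h$)
$M{\left(v,n \right)} = - 8 v$
$k{\left(F \right)} = -42 + F$ ($k{\left(F \right)} = F + \left(3 - 15 + 6 \left(-5\right)\right) = F - 42 = -42 + F$)
$a = 410$ ($a = \left(-8\right) \left(-46\right) - \left(-42 + 0\right) = 368 - -42 = 368 + 42 = 410$)
$a - 522 = 410 - 522 = -112$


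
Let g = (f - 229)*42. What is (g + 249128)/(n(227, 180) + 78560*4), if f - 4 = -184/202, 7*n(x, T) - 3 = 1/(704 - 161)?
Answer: 45998968407/60318607435 ≈ 0.76260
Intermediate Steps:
n(x, T) = 1630/3801 (n(x, T) = 3/7 + 1/(7*(704 - 161)) = 3/7 + (⅐)/543 = 3/7 + (⅐)*(1/543) = 3/7 + 1/3801 = 1630/3801)
f = 312/101 (f = 4 - 184/202 = 4 - 184*1/202 = 4 - 92/101 = 312/101 ≈ 3.0891)
g = -958314/101 (g = (312/101 - 229)*42 = -22817/101*42 = -958314/101 ≈ -9488.3)
(g + 249128)/(n(227, 180) + 78560*4) = (-958314/101 + 249128)/(1630/3801 + 78560*4) = 24203614/(101*(1630/3801 + 314240)) = 24203614/(101*(1194427870/3801)) = (24203614/101)*(3801/1194427870) = 45998968407/60318607435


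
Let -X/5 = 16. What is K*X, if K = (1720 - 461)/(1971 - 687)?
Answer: -25180/321 ≈ -78.442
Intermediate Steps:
X = -80 (X = -5*16 = -80)
K = 1259/1284 ≈ 0.98053
K*X = (1259/1284)*(-80) = -25180/321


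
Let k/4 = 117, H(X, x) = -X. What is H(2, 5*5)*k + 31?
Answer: -905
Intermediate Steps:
k = 468 (k = 4*117 = 468)
H(2, 5*5)*k + 31 = -1*2*468 + 31 = -2*468 + 31 = -936 + 31 = -905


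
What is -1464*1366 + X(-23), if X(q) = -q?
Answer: -1999801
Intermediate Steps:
-1464*1366 + X(-23) = -1464*1366 - 1*(-23) = -1999824 + 23 = -1999801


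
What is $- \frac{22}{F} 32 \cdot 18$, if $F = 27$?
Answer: $- \frac{1408}{3} \approx -469.33$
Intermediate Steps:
$- \frac{22}{F} 32 \cdot 18 = - \frac{22}{27} \cdot 32 \cdot 18 = \left(-22\right) \frac{1}{27} \cdot 32 \cdot 18 = \left(- \frac{22}{27}\right) 32 \cdot 18 = \left(- \frac{704}{27}\right) 18 = - \frac{1408}{3}$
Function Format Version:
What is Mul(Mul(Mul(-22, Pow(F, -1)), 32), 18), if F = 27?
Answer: Rational(-1408, 3) ≈ -469.33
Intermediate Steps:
Mul(Mul(Mul(-22, Pow(F, -1)), 32), 18) = Mul(Mul(Mul(-22, Pow(27, -1)), 32), 18) = Mul(Mul(Mul(-22, Rational(1, 27)), 32), 18) = Mul(Mul(Rational(-22, 27), 32), 18) = Mul(Rational(-704, 27), 18) = Rational(-1408, 3)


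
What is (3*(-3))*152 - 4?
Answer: -1372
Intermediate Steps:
(3*(-3))*152 - 4 = -9*152 - 4 = -1368 - 4 = -1372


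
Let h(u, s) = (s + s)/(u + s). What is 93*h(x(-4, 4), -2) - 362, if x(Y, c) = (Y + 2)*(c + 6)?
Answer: -3796/11 ≈ -345.09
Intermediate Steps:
x(Y, c) = (2 + Y)*(6 + c)
h(u, s) = 2*s/(s + u) (h(u, s) = (2*s)/(s + u) = 2*s/(s + u))
93*h(x(-4, 4), -2) - 362 = 93*(2*(-2)/(-2 + (12 + 2*4 + 6*(-4) - 4*4))) - 362 = 93*(2*(-2)/(-2 + (12 + 8 - 24 - 16))) - 362 = 93*(2*(-2)/(-2 - 20)) - 362 = 93*(2*(-2)/(-22)) - 362 = 93*(2*(-2)*(-1/22)) - 362 = 93*(2/11) - 362 = 186/11 - 362 = -3796/11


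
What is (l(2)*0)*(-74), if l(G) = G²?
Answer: 0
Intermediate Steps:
(l(2)*0)*(-74) = (2²*0)*(-74) = (4*0)*(-74) = 0*(-74) = 0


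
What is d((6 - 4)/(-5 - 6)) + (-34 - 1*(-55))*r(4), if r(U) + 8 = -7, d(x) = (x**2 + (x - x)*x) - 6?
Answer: -38837/121 ≈ -320.97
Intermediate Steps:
d(x) = -6 + x**2 (d(x) = (x**2 + 0*x) - 6 = (x**2 + 0) - 6 = x**2 - 6 = -6 + x**2)
r(U) = -15 (r(U) = -8 - 7 = -15)
d((6 - 4)/(-5 - 6)) + (-34 - 1*(-55))*r(4) = (-6 + ((6 - 4)/(-5 - 6))**2) + (-34 - 1*(-55))*(-15) = (-6 + (2/(-11))**2) + (-34 + 55)*(-15) = (-6 + (2*(-1/11))**2) + 21*(-15) = (-6 + (-2/11)**2) - 315 = (-6 + 4/121) - 315 = -722/121 - 315 = -38837/121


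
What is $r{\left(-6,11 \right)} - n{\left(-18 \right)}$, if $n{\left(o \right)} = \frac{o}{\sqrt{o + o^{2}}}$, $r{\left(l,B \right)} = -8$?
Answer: $-8 + \frac{3 \sqrt{34}}{17} \approx -6.971$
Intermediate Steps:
$n{\left(o \right)} = \frac{o}{\sqrt{o + o^{2}}}$
$r{\left(-6,11 \right)} - n{\left(-18 \right)} = -8 - - \frac{18}{3 \sqrt{34}} = -8 - - 18 \frac{\sqrt{34}}{102} = -8 - - \frac{3 \sqrt{34}}{17} = -8 + \frac{3 \sqrt{34}}{17}$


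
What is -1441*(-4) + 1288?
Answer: 7052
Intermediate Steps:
-1441*(-4) + 1288 = 5764 + 1288 = 7052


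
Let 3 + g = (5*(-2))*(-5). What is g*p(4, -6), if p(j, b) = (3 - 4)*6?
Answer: -282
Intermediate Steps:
p(j, b) = -6 (p(j, b) = -1*6 = -6)
g = 47 (g = -3 + (5*(-2))*(-5) = -3 - 10*(-5) = -3 + 50 = 47)
g*p(4, -6) = 47*(-6) = -282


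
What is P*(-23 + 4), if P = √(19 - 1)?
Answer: -57*√2 ≈ -80.610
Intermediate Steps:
P = 3*√2 (P = √18 = 3*√2 ≈ 4.2426)
P*(-23 + 4) = (3*√2)*(-23 + 4) = (3*√2)*(-19) = -57*√2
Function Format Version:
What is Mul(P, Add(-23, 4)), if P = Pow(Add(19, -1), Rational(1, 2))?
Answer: Mul(-57, Pow(2, Rational(1, 2))) ≈ -80.610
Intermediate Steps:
P = Mul(3, Pow(2, Rational(1, 2))) (P = Pow(18, Rational(1, 2)) = Mul(3, Pow(2, Rational(1, 2))) ≈ 4.2426)
Mul(P, Add(-23, 4)) = Mul(Mul(3, Pow(2, Rational(1, 2))), Add(-23, 4)) = Mul(Mul(3, Pow(2, Rational(1, 2))), -19) = Mul(-57, Pow(2, Rational(1, 2)))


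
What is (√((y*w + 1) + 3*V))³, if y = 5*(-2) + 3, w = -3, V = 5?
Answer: 37*√37 ≈ 225.06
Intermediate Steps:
y = -7 (y = -10 + 3 = -7)
(√((y*w + 1) + 3*V))³ = (√((-7*(-3) + 1) + 3*5))³ = (√((21 + 1) + 15))³ = (√(22 + 15))³ = (√37)³ = 37*√37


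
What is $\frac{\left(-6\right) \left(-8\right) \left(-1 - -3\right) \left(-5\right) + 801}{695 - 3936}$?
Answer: $- \frac{321}{3241} \approx -0.099043$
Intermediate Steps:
$\frac{\left(-6\right) \left(-8\right) \left(-1 - -3\right) \left(-5\right) + 801}{695 - 3936} = \frac{48 \left(-1 + 3\right) \left(-5\right) + 801}{-3241} = \left(48 \cdot 2 \left(-5\right) + 801\right) \left(- \frac{1}{3241}\right) = \left(96 \left(-5\right) + 801\right) \left(- \frac{1}{3241}\right) = \left(-480 + 801\right) \left(- \frac{1}{3241}\right) = 321 \left(- \frac{1}{3241}\right) = - \frac{321}{3241}$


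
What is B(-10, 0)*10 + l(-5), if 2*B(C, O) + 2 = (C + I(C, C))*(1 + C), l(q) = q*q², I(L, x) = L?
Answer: 765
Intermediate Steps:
l(q) = q³
B(C, O) = -1 + C*(1 + C) (B(C, O) = -1 + ((C + C)*(1 + C))/2 = -1 + ((2*C)*(1 + C))/2 = -1 + (2*C*(1 + C))/2 = -1 + C*(1 + C))
B(-10, 0)*10 + l(-5) = (-1 - 10 + (-10)²)*10 + (-5)³ = (-1 - 10 + 100)*10 - 125 = 89*10 - 125 = 890 - 125 = 765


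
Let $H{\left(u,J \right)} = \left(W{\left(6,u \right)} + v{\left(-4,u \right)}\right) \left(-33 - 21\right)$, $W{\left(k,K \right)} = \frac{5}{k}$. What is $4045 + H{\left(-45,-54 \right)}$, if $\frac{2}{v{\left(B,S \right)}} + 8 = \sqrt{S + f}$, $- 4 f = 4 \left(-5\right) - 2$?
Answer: $\frac{92192}{23} + \frac{12 i \sqrt{158}}{23} \approx 4008.3 + 6.5582 i$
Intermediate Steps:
$f = \frac{11}{2}$ ($f = - \frac{4 \left(-5\right) - 2}{4} = - \frac{-20 - 2}{4} = \left(- \frac{1}{4}\right) \left(-22\right) = \frac{11}{2} \approx 5.5$)
$v{\left(B,S \right)} = \frac{2}{-8 + \sqrt{\frac{11}{2} + S}}$ ($v{\left(B,S \right)} = \frac{2}{-8 + \sqrt{S + \frac{11}{2}}} = \frac{2}{-8 + \sqrt{\frac{11}{2} + S}}$)
$H{\left(u,J \right)} = -45 - \frac{216}{-16 + \sqrt{2} \sqrt{11 + 2 u}}$ ($H{\left(u,J \right)} = \left(\frac{5}{6} + \frac{4}{-16 + \sqrt{2} \sqrt{11 + 2 u}}\right) \left(-33 - 21\right) = \left(5 \cdot \frac{1}{6} + \frac{4}{-16 + \sqrt{2} \sqrt{11 + 2 u}}\right) \left(-54\right) = \left(\frac{5}{6} + \frac{4}{-16 + \sqrt{2} \sqrt{11 + 2 u}}\right) \left(-54\right) = -45 - \frac{216}{-16 + \sqrt{2} \sqrt{11 + 2 u}}$)
$4045 + H{\left(-45,-54 \right)} = 4045 - \left(45 + \frac{108}{-8 + \sqrt{\frac{11}{2} - 45}}\right) = 4045 - \left(45 + \frac{108}{-8 + \sqrt{- \frac{79}{2}}}\right) = 4045 - \left(45 + \frac{108}{-8 + \frac{i \sqrt{158}}{2}}\right) = 4000 - \frac{108}{-8 + \frac{i \sqrt{158}}{2}}$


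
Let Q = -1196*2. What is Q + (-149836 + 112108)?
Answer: -40120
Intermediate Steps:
Q = -2392
Q + (-149836 + 112108) = -2392 + (-149836 + 112108) = -2392 - 37728 = -40120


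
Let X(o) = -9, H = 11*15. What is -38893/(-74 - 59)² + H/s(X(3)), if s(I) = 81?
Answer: -4064/25137 ≈ -0.16167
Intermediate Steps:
H = 165
-38893/(-74 - 59)² + H/s(X(3)) = -38893/(-74 - 59)² + 165/81 = -38893/((-133)²) + 165*(1/81) = -38893/17689 + 55/27 = -38893*1/17689 + 55/27 = -2047/931 + 55/27 = -4064/25137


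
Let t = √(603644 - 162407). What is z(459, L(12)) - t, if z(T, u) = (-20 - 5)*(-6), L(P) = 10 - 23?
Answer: 150 - √441237 ≈ -514.26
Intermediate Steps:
L(P) = -13
z(T, u) = 150 (z(T, u) = -25*(-6) = 150)
t = √441237 ≈ 664.26
z(459, L(12)) - t = 150 - √441237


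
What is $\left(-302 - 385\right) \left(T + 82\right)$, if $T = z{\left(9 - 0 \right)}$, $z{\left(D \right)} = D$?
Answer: $-62517$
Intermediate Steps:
$T = 9$ ($T = 9 - 0 = 9 + 0 = 9$)
$\left(-302 - 385\right) \left(T + 82\right) = \left(-302 - 385\right) \left(9 + 82\right) = \left(-687\right) 91 = -62517$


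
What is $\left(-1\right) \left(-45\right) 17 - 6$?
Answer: $759$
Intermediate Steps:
$\left(-1\right) \left(-45\right) 17 - 6 = 45 \cdot 17 - 6 = 765 - 6 = 759$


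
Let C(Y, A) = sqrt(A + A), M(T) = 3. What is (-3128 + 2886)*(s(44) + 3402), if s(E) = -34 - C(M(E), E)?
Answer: -815056 + 484*sqrt(22) ≈ -8.1279e+5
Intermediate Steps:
C(Y, A) = sqrt(2)*sqrt(A) (C(Y, A) = sqrt(2*A) = sqrt(2)*sqrt(A))
s(E) = -34 - sqrt(2)*sqrt(E)
(-3128 + 2886)*(s(44) + 3402) = (-3128 + 2886)*((-34 - sqrt(2)*sqrt(44)) + 3402) = -242*((-34 - sqrt(2)*2*sqrt(11)) + 3402) = -242*((-34 - 2*sqrt(22)) + 3402) = -242*(3368 - 2*sqrt(22)) = -815056 + 484*sqrt(22)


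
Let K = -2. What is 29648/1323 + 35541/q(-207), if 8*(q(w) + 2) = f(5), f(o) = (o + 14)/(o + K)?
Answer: -1127638040/38367 ≈ -29391.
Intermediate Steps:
f(o) = (14 + o)/(-2 + o) (f(o) = (o + 14)/(o - 2) = (14 + o)/(-2 + o))
q(w) = -29/24 (q(w) = -2 + ((14 + 5)/(-2 + 5))/8 = -2 + (19/3)/8 = -2 + ((⅓)*19)/8 = -2 + (⅛)*(19/3) = -2 + 19/24 = -29/24)
29648/1323 + 35541/q(-207) = 29648/1323 + 35541/(-29/24) = 29648*(1/1323) + 35541*(-24/29) = 29648/1323 - 852984/29 = -1127638040/38367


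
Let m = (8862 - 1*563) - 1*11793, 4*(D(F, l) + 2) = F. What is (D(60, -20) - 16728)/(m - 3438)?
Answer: 16715/6932 ≈ 2.4113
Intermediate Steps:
D(F, l) = -2 + F/4
m = -3494 (m = (8862 - 563) - 11793 = 8299 - 11793 = -3494)
(D(60, -20) - 16728)/(m - 3438) = ((-2 + (¼)*60) - 16728)/(-3494 - 3438) = ((-2 + 15) - 16728)/(-6932) = (13 - 16728)*(-1/6932) = -16715*(-1/6932) = 16715/6932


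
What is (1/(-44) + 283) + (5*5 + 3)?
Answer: 13683/44 ≈ 310.98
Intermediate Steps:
(1/(-44) + 283) + (5*5 + 3) = (-1/44 + 283) + (25 + 3) = 12451/44 + 28 = 13683/44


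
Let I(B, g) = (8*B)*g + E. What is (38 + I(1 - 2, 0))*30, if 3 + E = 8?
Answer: 1290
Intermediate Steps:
E = 5 (E = -3 + 8 = 5)
I(B, g) = 5 + 8*B*g (I(B, g) = (8*B)*g + 5 = 8*B*g + 5 = 5 + 8*B*g)
(38 + I(1 - 2, 0))*30 = (38 + (5 + 8*(1 - 2)*0))*30 = (38 + (5 + 8*(-1)*0))*30 = (38 + (5 + 0))*30 = (38 + 5)*30 = 43*30 = 1290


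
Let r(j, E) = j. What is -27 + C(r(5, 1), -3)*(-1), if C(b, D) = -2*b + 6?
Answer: -23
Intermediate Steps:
C(b, D) = 6 - 2*b
-27 + C(r(5, 1), -3)*(-1) = -27 + (6 - 2*5)*(-1) = -27 + (6 - 10)*(-1) = -27 - 4*(-1) = -27 + 4 = -23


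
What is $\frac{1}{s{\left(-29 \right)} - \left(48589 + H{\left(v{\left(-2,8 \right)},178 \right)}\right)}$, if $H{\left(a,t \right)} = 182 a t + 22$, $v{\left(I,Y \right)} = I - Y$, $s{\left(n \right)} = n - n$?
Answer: $\frac{1}{275349} \approx 3.6318 \cdot 10^{-6}$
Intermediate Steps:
$s{\left(n \right)} = 0$
$H{\left(a,t \right)} = 22 + 182 a t$ ($H{\left(a,t \right)} = 182 a t + 22 = 22 + 182 a t$)
$\frac{1}{s{\left(-29 \right)} - \left(48589 + H{\left(v{\left(-2,8 \right)},178 \right)}\right)} = \frac{1}{0 - \left(48611 + 182 \left(-2 - 8\right) 178\right)} = \frac{1}{0 - \left(48611 + 182 \left(-10\right) 178\right)} = \frac{1}{0 - -275349} = \frac{1}{0 + \left(-48589 + 323938\right)} = \frac{1}{0 + 275349} = \frac{1}{275349}$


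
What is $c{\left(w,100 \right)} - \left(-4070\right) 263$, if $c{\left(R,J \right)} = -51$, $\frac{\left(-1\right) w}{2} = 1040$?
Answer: $1070359$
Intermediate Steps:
$w = -2080$ ($w = \left(-2\right) 1040 = -2080$)
$c{\left(w,100 \right)} - \left(-4070\right) 263 = -51 - \left(-4070\right) 263 = -51 - -1070410 = -51 + 1070410 = 1070359$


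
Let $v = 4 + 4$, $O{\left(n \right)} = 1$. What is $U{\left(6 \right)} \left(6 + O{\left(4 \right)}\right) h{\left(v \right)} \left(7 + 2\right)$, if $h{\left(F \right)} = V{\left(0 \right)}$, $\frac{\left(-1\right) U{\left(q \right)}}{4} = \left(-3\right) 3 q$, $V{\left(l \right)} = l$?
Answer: $0$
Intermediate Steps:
$U{\left(q \right)} = 36 q$ ($U{\left(q \right)} = - 4 \left(-3\right) 3 q = - 4 \left(- 9 q\right) = 36 q$)
$v = 8$
$h{\left(F \right)} = 0$
$U{\left(6 \right)} \left(6 + O{\left(4 \right)}\right) h{\left(v \right)} \left(7 + 2\right) = 36 \cdot 6 \left(6 + 1\right) 0 \left(7 + 2\right) = 216 \cdot 7 \cdot 0 \cdot 9 = 1512 \cdot 0 = 0$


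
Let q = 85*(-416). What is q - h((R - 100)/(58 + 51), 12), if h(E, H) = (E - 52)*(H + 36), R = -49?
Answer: -3575024/109 ≈ -32798.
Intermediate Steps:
h(E, H) = (-52 + E)*(36 + H)
q = -35360
q - h((R - 100)/(58 + 51), 12) = -35360 - (-1872 - 52*12 + 36*((-49 - 100)/(58 + 51)) + ((-49 - 100)/(58 + 51))*12) = -35360 - (-1872 - 624 + 36*(-149/109) - 149/109*12) = -35360 - (-1872 - 624 - 5364/109 - 1788/109) = -35360 - 1*(-279216/109) = -35360 + 279216/109 = -3575024/109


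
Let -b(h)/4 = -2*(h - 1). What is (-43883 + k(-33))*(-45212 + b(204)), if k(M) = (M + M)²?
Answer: 1722902876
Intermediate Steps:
k(M) = 4*M² (k(M) = (2*M)² = 4*M²)
b(h) = -8 + 8*h (b(h) = -(-8)*(h - 1) = -(-8)*(-1 + h) = -4*(2 - 2*h) = -8 + 8*h)
(-43883 + k(-33))*(-45212 + b(204)) = (-43883 + 4*(-33)²)*(-45212 + (-8 + 8*204)) = (-43883 + 4*1089)*(-45212 + (-8 + 1632)) = (-43883 + 4356)*(-45212 + 1624) = -39527*(-43588) = 1722902876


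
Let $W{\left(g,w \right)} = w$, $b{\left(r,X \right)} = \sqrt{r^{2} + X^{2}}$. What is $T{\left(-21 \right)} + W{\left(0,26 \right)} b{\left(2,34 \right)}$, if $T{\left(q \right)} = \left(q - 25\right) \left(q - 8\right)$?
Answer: $1334 + 52 \sqrt{290} \approx 2219.5$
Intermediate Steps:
$T{\left(q \right)} = \left(-25 + q\right) \left(-8 + q\right)$
$b{\left(r,X \right)} = \sqrt{X^{2} + r^{2}}$
$T{\left(-21 \right)} + W{\left(0,26 \right)} b{\left(2,34 \right)} = \left(200 + \left(-21\right)^{2} - -693\right) + 26 \sqrt{34^{2} + 2^{2}} = \left(200 + 441 + 693\right) + 26 \sqrt{1156 + 4} = 1334 + 26 \sqrt{1160} = 1334 + 26 \cdot 2 \sqrt{290} = 1334 + 52 \sqrt{290}$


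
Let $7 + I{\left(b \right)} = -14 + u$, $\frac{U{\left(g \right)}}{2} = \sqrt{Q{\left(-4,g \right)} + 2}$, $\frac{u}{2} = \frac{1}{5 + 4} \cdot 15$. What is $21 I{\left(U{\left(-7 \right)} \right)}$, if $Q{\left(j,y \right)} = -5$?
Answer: $-371$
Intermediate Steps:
$u = \frac{10}{3}$ ($u = 2 \frac{1}{5 + 4} \cdot 15 = 2 \cdot \frac{1}{9} \cdot 15 = 2 \cdot \frac{5}{3} = \frac{10}{3} \approx 3.3333$)
$U{\left(g \right)} = 2 i \sqrt{3}$ ($U{\left(g \right)} = 2 \sqrt{-5 + 2} = 2 \sqrt{-3} = 2 i \sqrt{3}$)
$I{\left(b \right)} = - \frac{53}{3}$ ($I{\left(b \right)} = -7 + \left(-14 + \frac{10}{3}\right) = -7 - \frac{32}{3} = - \frac{53}{3}$)
$21 I{\left(U{\left(-7 \right)} \right)} = 21 \left(- \frac{53}{3}\right) = -371$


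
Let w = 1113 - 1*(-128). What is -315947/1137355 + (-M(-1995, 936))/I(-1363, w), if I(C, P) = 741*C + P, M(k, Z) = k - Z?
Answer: -322042596179/1147297757410 ≈ -0.28070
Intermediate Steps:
w = 1241 (w = 1113 + 128 = 1241)
I(C, P) = P + 741*C
-315947/1137355 + (-M(-1995, 936))/I(-1363, w) = -315947/1137355 + (-(-1995 - 1*936))/(1241 + 741*(-1363)) = -315947*1/1137355 + (-(-1995 - 936))/(1241 - 1009983) = -315947/1137355 - 1*(-2931)/(-1008742) = -315947/1137355 + 2931*(-1/1008742) = -315947/1137355 - 2931/1008742 = -322042596179/1147297757410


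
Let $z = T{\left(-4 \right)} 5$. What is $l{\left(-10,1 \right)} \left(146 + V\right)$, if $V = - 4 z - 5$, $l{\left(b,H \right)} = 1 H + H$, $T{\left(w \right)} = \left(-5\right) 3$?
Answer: $882$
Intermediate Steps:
$T{\left(w \right)} = -15$
$l{\left(b,H \right)} = 2 H$ ($l{\left(b,H \right)} = H + H = 2 H$)
$z = -75$ ($z = \left(-15\right) 5 = -75$)
$V = 295$ ($V = \left(-4\right) \left(-75\right) - 5 = 300 - 5 = 295$)
$l{\left(-10,1 \right)} \left(146 + V\right) = 2 \cdot 1 \left(146 + 295\right) = 2 \cdot 441 = 882$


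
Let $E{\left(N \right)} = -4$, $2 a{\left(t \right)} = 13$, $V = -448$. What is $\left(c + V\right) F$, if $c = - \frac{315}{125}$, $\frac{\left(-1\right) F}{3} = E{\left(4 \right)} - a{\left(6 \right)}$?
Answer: $- \frac{709569}{50} \approx -14191.0$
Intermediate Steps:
$a{\left(t \right)} = \frac{13}{2}$ ($a{\left(t \right)} = \frac{1}{2} \cdot 13 = \frac{13}{2}$)
$F = \frac{63}{2}$ ($F = - 3 \left(-4 - \frac{13}{2}\right) = \left(-3\right) \left(- \frac{21}{2}\right) = \frac{63}{2} \approx 31.5$)
$c = - \frac{63}{25}$ ($c = \left(-315\right) \frac{1}{125} = - \frac{63}{25} \approx -2.52$)
$\left(c + V\right) F = \left(- \frac{63}{25} - 448\right) \frac{63}{2} = \left(- \frac{11263}{25}\right) \frac{63}{2} = - \frac{709569}{50}$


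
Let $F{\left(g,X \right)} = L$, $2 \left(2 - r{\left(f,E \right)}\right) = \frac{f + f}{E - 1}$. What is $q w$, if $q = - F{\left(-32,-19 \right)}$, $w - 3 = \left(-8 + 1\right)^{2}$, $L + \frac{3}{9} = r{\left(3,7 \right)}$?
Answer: $- \frac{182}{3} \approx -60.667$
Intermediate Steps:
$r{\left(f,E \right)} = 2 - \frac{f}{-1 + E}$ ($r{\left(f,E \right)} = 2 - \frac{\left(f + f\right) \frac{1}{E - 1}}{2} = 2 - \frac{2 f \frac{1}{-1 + E}}{2} = 2 - \frac{f}{-1 + E}$)
$L = \frac{7}{6}$ ($L = - \frac{1}{3} + \frac{-2 - 3 + 2 \cdot 7}{-1 + 7} = - \frac{1}{3} + \frac{-2 - 3 + 14}{6} = - \frac{1}{3} + \frac{1}{6} \cdot 9 = - \frac{1}{3} + \frac{3}{2} = \frac{7}{6} \approx 1.1667$)
$F{\left(g,X \right)} = \frac{7}{6}$
$w = 52$ ($w = 3 + \left(-8 + 1\right)^{2} = 3 + \left(-7\right)^{2} = 3 + 49 = 52$)
$q = - \frac{7}{6}$ ($q = \left(-1\right) \frac{7}{6} = - \frac{7}{6} \approx -1.1667$)
$q w = \left(- \frac{7}{6}\right) 52 = - \frac{182}{3}$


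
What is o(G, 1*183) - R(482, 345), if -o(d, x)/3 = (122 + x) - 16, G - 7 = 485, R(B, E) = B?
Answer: -1349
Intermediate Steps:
G = 492 (G = 7 + 485 = 492)
o(d, x) = -318 - 3*x (o(d, x) = -3*((122 + x) - 16) = -3*(106 + x) = -318 - 3*x)
o(G, 1*183) - R(482, 345) = (-318 - 3*183) - 1*482 = (-318 - 3*183) - 482 = (-318 - 549) - 482 = -867 - 482 = -1349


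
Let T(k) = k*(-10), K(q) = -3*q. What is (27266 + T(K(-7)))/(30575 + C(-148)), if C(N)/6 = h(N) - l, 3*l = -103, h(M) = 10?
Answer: 27056/30841 ≈ 0.87727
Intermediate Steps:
l = -103/3 (l = (⅓)*(-103) = -103/3 ≈ -34.333)
C(N) = 266 (C(N) = 6*(10 - 1*(-103/3)) = 6*(10 + 103/3) = 6*(133/3) = 266)
T(k) = -10*k
(27266 + T(K(-7)))/(30575 + C(-148)) = (27266 - (-30)*(-7))/(30575 + 266) = (27266 - 10*21)/30841 = (27266 - 210)*(1/30841) = 27056*(1/30841) = 27056/30841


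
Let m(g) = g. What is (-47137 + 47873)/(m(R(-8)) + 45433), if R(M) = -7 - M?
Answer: 368/22717 ≈ 0.016199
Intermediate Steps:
(-47137 + 47873)/(m(R(-8)) + 45433) = (-47137 + 47873)/((-7 - 1*(-8)) + 45433) = 736/((-7 + 8) + 45433) = 736/(1 + 45433) = 736/45434 = 736*(1/45434) = 368/22717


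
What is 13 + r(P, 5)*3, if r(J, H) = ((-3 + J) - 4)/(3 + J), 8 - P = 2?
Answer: 38/3 ≈ 12.667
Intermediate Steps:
P = 6 (P = 8 - 1*2 = 8 - 2 = 6)
r(J, H) = (-7 + J)/(3 + J)
13 + r(P, 5)*3 = 13 + ((-7 + 6)/(3 + 6))*3 = 13 + (-1/9)*3 = 13 + ((⅑)*(-1))*3 = 13 - ⅑*3 = 13 - ⅓ = 38/3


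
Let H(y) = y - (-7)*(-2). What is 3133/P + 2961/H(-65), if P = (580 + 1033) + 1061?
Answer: -7670207/211246 ≈ -36.309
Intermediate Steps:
P = 2674 (P = 1613 + 1061 = 2674)
H(y) = -14 + y (H(y) = y - 1*14 = y - 14 = -14 + y)
3133/P + 2961/H(-65) = 3133/2674 + 2961/(-14 - 65) = 3133*(1/2674) + 2961/(-79) = 3133/2674 + 2961*(-1/79) = 3133/2674 - 2961/79 = -7670207/211246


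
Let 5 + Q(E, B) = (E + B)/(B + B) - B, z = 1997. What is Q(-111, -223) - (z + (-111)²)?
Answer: -3144133/223 ≈ -14099.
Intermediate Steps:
Q(E, B) = -5 - B + (B + E)/(2*B) (Q(E, B) = -5 + ((E + B)/(B + B) - B) = -5 + ((B + E)/((2*B)) - B) = -5 + ((B + E)*(1/(2*B)) - B) = -5 + ((B + E)/(2*B) - B) = -5 + (-B + (B + E)/(2*B)) = -5 - B + (B + E)/(2*B))
Q(-111, -223) - (z + (-111)²) = (-9/2 - 1*(-223) + (½)*(-111)/(-223)) - (1997 + (-111)²) = (-9/2 + 223 + (½)*(-111)*(-1/223)) - (1997 + 12321) = (-9/2 + 223 + 111/446) - 1*14318 = 48781/223 - 14318 = -3144133/223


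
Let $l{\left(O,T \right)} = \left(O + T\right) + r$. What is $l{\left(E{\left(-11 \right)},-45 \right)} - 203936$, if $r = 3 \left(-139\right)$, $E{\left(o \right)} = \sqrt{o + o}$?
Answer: $-204398 + i \sqrt{22} \approx -2.044 \cdot 10^{5} + 4.6904 i$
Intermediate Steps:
$E{\left(o \right)} = \sqrt{2} \sqrt{o}$ ($E{\left(o \right)} = \sqrt{2 o} = \sqrt{2} \sqrt{o}$)
$r = -417$
$l{\left(O,T \right)} = -417 + O + T$ ($l{\left(O,T \right)} = \left(O + T\right) - 417 = -417 + O + T$)
$l{\left(E{\left(-11 \right)},-45 \right)} - 203936 = \left(-417 + \sqrt{2} \sqrt{-11} - 45\right) - 203936 = \left(-417 + \sqrt{2} i \sqrt{11} - 45\right) - 203936 = \left(-417 + i \sqrt{22} - 45\right) - 203936 = \left(-462 + i \sqrt{22}\right) - 203936 = -204398 + i \sqrt{22}$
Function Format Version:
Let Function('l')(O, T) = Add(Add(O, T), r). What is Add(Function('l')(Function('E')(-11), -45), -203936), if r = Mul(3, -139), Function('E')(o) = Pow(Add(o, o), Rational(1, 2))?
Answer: Add(-204398, Mul(I, Pow(22, Rational(1, 2)))) ≈ Add(-2.0440e+5, Mul(4.6904, I))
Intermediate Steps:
Function('E')(o) = Mul(Pow(2, Rational(1, 2)), Pow(o, Rational(1, 2))) (Function('E')(o) = Pow(Mul(2, o), Rational(1, 2)) = Mul(Pow(2, Rational(1, 2)), Pow(o, Rational(1, 2))))
r = -417
Function('l')(O, T) = Add(-417, O, T) (Function('l')(O, T) = Add(Add(O, T), -417) = Add(-417, O, T))
Add(Function('l')(Function('E')(-11), -45), -203936) = Add(Add(-417, Mul(Pow(2, Rational(1, 2)), Pow(-11, Rational(1, 2))), -45), -203936) = Add(Add(-417, Mul(Pow(2, Rational(1, 2)), Mul(I, Pow(11, Rational(1, 2)))), -45), -203936) = Add(Add(-417, Mul(I, Pow(22, Rational(1, 2))), -45), -203936) = Add(Add(-462, Mul(I, Pow(22, Rational(1, 2)))), -203936) = Add(-204398, Mul(I, Pow(22, Rational(1, 2))))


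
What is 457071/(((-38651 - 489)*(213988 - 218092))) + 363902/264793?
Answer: 19524937082141/14177949291360 ≈ 1.3771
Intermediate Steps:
457071/(((-38651 - 489)*(213988 - 218092))) + 363902/264793 = 457071/((-39140*(-4104))) + 363902*(1/264793) = 457071/160630560 + 363902/264793 = 457071*(1/160630560) + 363902/264793 = 152357/53543520 + 363902/264793 = 19524937082141/14177949291360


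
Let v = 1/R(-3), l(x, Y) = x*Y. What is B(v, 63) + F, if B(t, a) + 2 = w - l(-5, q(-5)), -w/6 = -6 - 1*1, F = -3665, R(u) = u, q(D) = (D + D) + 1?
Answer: -3670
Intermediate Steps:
q(D) = 1 + 2*D (q(D) = 2*D + 1 = 1 + 2*D)
l(x, Y) = Y*x
w = 42 (w = -6*(-6 - 1*1) = -6*(-6 - 1) = -6*(-7) = 42)
v = -⅓ (v = 1/(-3) = -⅓ ≈ -0.33333)
B(t, a) = -5 (B(t, a) = -2 + (42 - (1 + 2*(-5))*(-5)) = -2 + (42 - (1 - 10)*(-5)) = -2 + (42 - (-9)*(-5)) = -2 + (42 - 1*45) = -2 + (42 - 45) = -2 - 3 = -5)
B(v, 63) + F = -5 - 3665 = -3670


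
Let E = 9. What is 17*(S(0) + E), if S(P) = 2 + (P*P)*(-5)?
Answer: 187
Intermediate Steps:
S(P) = 2 - 5*P**2 (S(P) = 2 + P**2*(-5) = 2 - 5*P**2)
17*(S(0) + E) = 17*((2 - 5*0**2) + 9) = 17*((2 - 5*0) + 9) = 17*((2 + 0) + 9) = 17*(2 + 9) = 17*11 = 187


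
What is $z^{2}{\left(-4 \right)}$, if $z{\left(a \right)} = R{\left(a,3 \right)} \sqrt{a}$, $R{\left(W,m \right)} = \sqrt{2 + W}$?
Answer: $8$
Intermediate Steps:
$z{\left(a \right)} = \sqrt{a} \sqrt{2 + a}$ ($z{\left(a \right)} = \sqrt{2 + a} \sqrt{a} = \sqrt{a} \sqrt{2 + a}$)
$z^{2}{\left(-4 \right)} = \left(\sqrt{-4} \sqrt{2 - 4}\right)^{2} = \left(2 i \sqrt{-2}\right)^{2} = \left(2 i i \sqrt{2}\right)^{2} = \left(- 2 \sqrt{2}\right)^{2} = 8$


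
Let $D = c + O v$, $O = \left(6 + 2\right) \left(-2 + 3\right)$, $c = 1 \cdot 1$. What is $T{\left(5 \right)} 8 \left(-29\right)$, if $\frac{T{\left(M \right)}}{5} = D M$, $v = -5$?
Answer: $226200$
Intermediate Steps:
$c = 1$
$O = 8$ ($O = 8 \cdot 1 = 8$)
$D = -39$ ($D = 1 + 8 \left(-5\right) = 1 - 40 = -39$)
$T{\left(M \right)} = - 195 M$ ($T{\left(M \right)} = 5 \left(- 39 M\right) = - 195 M$)
$T{\left(5 \right)} 8 \left(-29\right) = \left(-195\right) 5 \cdot 8 \left(-29\right) = \left(-975\right) 8 \left(-29\right) = \left(-7800\right) \left(-29\right) = 226200$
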